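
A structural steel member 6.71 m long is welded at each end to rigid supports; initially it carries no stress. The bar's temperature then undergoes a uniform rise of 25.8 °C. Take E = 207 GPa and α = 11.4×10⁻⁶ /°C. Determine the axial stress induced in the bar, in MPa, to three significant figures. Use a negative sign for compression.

Free thermal expansion αLΔT = 11.4e-6 · 6710 · 25.8 = 1.974 mm.
The walls impose strain ε = −(1.974)/6710 = -2.9412e-04; σ = Eε = 207000 · -2.9412e-04 = -60.88 MPa.

-60.9 MPa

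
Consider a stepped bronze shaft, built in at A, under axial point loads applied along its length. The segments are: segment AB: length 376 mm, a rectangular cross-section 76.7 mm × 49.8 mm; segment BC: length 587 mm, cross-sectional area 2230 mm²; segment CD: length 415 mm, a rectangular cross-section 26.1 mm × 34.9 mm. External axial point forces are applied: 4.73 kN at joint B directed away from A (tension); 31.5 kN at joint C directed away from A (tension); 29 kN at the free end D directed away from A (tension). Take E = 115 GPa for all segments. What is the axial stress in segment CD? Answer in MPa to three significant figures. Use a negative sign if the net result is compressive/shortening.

31.8 MPa

Internal axial forces (sectioning from the free end, tension +): N_CD = 29 kN, N_BC = 60.5 kN, N_AB = 65.23 kN.
A_CD = 910.9 mm².
σ_CD = N_CD/A_CD = 29000/910.9 = 31.84 MPa.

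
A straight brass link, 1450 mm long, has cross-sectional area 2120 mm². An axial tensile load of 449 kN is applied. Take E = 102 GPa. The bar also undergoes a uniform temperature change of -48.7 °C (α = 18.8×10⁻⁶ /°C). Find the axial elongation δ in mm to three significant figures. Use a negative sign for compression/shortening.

1.68 mm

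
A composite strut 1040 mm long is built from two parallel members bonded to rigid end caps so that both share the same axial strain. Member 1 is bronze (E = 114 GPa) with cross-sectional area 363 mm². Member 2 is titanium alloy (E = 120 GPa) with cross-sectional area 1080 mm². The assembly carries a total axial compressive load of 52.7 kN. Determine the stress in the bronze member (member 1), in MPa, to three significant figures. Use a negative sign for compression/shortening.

-35.1 MPa

Equal strain + equilibrium ⇒ each member carries load in proportion to AE: A₁E₁ = 41380000 N, A₂E₂ = 129600000 N, ΣAE = 171000000 N.
σ₁ = P·E₁/ΣAE = -52700·114000/171000000 = -35.14 MPa.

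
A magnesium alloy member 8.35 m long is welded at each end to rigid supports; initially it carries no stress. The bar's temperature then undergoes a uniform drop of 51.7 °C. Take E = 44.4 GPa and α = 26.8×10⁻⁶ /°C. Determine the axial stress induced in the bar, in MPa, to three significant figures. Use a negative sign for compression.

Free thermal expansion αLΔT = 26.8e-6 · 8350 · -51.7 = -11.57 mm.
The walls impose strain ε = −(-11.57)/8350 = 1.3856e-03; σ = Eε = 44400 · 1.3856e-03 = 61.52 MPa.

61.5 MPa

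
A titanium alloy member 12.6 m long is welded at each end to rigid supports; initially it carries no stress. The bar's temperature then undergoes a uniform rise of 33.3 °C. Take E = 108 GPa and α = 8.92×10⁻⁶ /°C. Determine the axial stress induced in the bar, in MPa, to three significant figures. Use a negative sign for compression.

-32.1 MPa

Free thermal expansion αLΔT = 8.92e-6 · 12600 · 33.3 = 3.743 mm.
The walls impose strain ε = −(3.743)/12600 = -2.9704e-04; σ = Eε = 108000 · -2.9704e-04 = -32.08 MPa.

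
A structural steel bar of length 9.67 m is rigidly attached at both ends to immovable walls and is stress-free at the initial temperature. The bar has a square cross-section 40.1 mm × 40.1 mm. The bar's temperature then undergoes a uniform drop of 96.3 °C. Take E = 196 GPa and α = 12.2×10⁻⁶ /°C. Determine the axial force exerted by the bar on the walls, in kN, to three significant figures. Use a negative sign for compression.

370 kN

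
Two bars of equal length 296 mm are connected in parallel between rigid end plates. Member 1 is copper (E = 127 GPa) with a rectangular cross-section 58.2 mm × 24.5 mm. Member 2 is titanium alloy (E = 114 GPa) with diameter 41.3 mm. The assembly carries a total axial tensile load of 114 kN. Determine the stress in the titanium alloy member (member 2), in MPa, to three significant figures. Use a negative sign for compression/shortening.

38.9 MPa

A_1 = 1426 mm².
A_2 = 1340 mm².
Equal strain + equilibrium ⇒ each member carries load in proportion to AE: A₁E₁ = 181100000 N, A₂E₂ = 152700000 N, ΣAE = 333800000 N.
σ₂ = P·E₂/ΣAE = 114000·114000/333800000 = 38.93 MPa.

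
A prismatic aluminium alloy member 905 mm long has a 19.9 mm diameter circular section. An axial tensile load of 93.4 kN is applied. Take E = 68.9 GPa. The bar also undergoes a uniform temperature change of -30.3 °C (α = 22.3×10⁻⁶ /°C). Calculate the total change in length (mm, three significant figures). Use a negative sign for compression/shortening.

A = 311 mm².
δ_mech = NL/(AE) = 93400·905/(311·68900) = 3.944 mm.
δ_thermal = αLΔT = 22.3e-6·905·-30.3 = -0.6115 mm.
δ = δ_mech + δ_thermal = 3.333 mm.

3.33 mm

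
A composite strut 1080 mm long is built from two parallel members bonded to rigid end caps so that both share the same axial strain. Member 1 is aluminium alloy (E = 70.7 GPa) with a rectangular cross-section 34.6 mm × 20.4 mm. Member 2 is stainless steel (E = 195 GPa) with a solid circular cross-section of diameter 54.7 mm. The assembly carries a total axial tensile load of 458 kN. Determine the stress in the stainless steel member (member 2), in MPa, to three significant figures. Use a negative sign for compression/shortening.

A_1 = 705.8 mm².
A_2 = 2350 mm².
Equal strain + equilibrium ⇒ each member carries load in proportion to AE: A₁E₁ = 49900000 N, A₂E₂ = 458200000 N, ΣAE = 508100000 N.
σ₂ = P·E₂/ΣAE = 458000·195000/508100000 = 175.8 MPa.

176 MPa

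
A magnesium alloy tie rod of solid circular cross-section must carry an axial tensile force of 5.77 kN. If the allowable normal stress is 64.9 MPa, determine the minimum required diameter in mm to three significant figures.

10.6 mm

Required area A ≥ P/σ_allow = 5770/64.9 = 88.91 mm².
For a solid circular section, d ≥ √(4A/π) = 10.64 mm.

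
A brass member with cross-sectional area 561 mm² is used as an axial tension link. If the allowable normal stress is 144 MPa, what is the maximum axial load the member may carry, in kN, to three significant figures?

80.8 kN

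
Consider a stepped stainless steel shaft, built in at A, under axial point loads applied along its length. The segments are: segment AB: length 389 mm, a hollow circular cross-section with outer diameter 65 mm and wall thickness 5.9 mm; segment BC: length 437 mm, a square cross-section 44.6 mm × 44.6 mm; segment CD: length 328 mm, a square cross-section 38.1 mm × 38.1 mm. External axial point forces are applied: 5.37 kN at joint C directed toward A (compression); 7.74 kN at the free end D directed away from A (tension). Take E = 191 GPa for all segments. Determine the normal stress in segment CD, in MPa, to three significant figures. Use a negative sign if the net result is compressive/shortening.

Internal axial forces (sectioning from the free end, tension +): N_CD = 7.74 kN, N_BC = 2.37 kN, N_AB = 2.37 kN.
A_CD = 1452 mm².
σ_CD = N_CD/A_CD = 7740/1452 = 5.332 MPa.

5.33 MPa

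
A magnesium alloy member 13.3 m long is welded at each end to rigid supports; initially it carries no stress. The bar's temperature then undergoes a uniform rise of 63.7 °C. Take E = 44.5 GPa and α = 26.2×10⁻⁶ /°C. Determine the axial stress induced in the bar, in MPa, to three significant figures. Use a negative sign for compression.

Free thermal expansion αLΔT = 26.2e-6 · 13300 · 63.7 = 22.2 mm.
The walls impose strain ε = −(22.2)/13300 = -1.6689e-03; σ = Eε = 44500 · -1.6689e-03 = -74.27 MPa.

-74.3 MPa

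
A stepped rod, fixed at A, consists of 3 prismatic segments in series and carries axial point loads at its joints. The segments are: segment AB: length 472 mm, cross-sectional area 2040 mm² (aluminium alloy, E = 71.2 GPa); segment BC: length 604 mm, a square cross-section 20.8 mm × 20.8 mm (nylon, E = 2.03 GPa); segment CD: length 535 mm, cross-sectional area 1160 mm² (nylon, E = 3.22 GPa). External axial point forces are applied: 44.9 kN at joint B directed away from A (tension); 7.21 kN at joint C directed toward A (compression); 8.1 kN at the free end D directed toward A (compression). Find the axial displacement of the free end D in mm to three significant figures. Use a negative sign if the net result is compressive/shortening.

Internal axial forces (sectioning from the free end, tension +): N_CD = -8.1 kN, N_BC = -15.31 kN, N_AB = 29.59 kN.
A_BC = 432.6 mm².
δ_AB = 29590·472/(2040·71200) = 0.09616 mm
δ_BC = -15310·604/(432.6·2030) = -10.53 mm
δ_CD = -8100·535/(1160·3220) = -1.16 mm
δ = Σδ_i = -11.59 mm.

-11.6 mm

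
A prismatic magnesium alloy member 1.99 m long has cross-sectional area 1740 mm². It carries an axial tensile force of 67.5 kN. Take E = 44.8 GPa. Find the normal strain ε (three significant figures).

8.66e-04

σ = N/A = 38.79 MPa; ε = σ/E = 38.79/44800 = 8.659e-04.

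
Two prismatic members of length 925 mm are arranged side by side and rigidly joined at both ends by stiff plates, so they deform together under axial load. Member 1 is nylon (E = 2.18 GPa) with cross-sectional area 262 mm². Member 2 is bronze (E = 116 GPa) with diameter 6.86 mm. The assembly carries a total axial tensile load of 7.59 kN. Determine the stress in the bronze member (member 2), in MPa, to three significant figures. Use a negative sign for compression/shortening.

181 MPa

A_2 = 36.96 mm².
Equal strain + equilibrium ⇒ each member carries load in proportion to AE: A₁E₁ = 571200 N, A₂E₂ = 4287000 N, ΣAE = 4859000 N.
σ₂ = P·E₂/ΣAE = 7590·116000/4859000 = 181.2 MPa.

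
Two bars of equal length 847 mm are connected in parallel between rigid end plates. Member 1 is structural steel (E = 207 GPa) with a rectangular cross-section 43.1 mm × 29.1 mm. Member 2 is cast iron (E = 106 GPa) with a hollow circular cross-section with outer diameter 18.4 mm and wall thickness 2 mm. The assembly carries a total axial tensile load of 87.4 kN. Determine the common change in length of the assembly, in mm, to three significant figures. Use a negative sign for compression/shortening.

A_1 = 1254 mm².
A_2 = 103 mm².
Equal strain + equilibrium ⇒ each member carries load in proportion to AE: A₁E₁ = 259600000 N, A₂E₂ = 10920000 N, ΣAE = 270500000 N.
δ = PL/ΣAE = 87400·847/270500000 = 0.2736 mm.

0.274 mm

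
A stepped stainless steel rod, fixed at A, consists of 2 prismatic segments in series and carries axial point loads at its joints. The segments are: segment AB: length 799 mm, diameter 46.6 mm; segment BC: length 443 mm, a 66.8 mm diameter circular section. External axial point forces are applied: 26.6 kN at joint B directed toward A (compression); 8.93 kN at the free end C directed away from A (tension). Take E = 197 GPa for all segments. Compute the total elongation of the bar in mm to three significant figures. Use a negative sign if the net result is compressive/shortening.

Internal axial forces (sectioning from the free end, tension +): N_BC = 8.93 kN, N_AB = -17.67 kN.
A_AB = 1706 mm².
A_BC = 3505 mm².
δ_AB = -17670·799/(1706·197000) = -0.04202 mm
δ_BC = 8930·443/(3505·197000) = 0.00573 mm
δ = Σδ_i = -0.03629 mm.

-0.0363 mm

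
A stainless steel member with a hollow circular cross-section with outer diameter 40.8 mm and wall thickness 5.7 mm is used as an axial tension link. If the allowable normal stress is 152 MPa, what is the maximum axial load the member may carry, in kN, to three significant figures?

95.5 kN

A = 628.5 mm².
P_max = σ_allow · A = 152 · 628.5 = 95540 N = 95.54 kN.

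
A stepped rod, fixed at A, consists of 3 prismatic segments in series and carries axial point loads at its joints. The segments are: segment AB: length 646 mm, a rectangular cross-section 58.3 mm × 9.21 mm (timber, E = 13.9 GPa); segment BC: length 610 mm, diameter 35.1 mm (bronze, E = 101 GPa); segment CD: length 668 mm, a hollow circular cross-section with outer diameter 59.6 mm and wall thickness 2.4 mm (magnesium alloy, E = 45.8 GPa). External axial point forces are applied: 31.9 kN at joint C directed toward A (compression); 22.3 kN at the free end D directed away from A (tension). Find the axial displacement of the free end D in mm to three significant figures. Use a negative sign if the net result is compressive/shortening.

-0.137 mm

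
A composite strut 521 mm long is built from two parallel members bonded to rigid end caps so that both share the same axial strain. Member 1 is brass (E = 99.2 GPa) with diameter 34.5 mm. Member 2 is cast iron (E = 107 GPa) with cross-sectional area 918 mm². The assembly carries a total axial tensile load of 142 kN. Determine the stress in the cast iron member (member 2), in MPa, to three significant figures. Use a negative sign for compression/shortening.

A_1 = 934.8 mm².
Equal strain + equilibrium ⇒ each member carries load in proportion to AE: A₁E₁ = 92730000 N, A₂E₂ = 98230000 N, ΣAE = 191000000 N.
σ₂ = P·E₂/ΣAE = 142000·107000/191000000 = 79.57 MPa.

79.6 MPa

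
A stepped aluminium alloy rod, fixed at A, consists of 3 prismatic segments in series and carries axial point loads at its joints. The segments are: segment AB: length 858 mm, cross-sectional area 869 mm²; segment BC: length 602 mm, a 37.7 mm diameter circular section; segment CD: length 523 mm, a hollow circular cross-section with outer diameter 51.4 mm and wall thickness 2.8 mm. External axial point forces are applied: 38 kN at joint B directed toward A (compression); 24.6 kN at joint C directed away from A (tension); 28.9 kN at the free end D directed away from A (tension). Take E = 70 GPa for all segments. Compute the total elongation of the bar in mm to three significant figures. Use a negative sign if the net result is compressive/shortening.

1.14 mm

Internal axial forces (sectioning from the free end, tension +): N_CD = 28.9 kN, N_BC = 53.5 kN, N_AB = 15.5 kN.
A_BC = 1116 mm².
A_CD = 427.5 mm².
δ_AB = 15500·858/(869·70000) = 0.2186 mm
δ_BC = 53500·602/(1116·70000) = 0.4122 mm
δ_CD = 28900·523/(427.5·70000) = 0.5051 mm
δ = Σδ_i = 1.136 mm.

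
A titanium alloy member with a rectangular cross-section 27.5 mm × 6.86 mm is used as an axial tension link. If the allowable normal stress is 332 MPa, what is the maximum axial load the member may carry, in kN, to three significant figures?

A = 188.7 mm².
P_max = σ_allow · A = 332 · 188.7 = 62630 N = 62.63 kN.

62.6 kN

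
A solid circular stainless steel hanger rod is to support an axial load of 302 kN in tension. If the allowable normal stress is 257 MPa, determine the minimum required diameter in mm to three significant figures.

Required area A ≥ P/σ_allow = 302000/257 = 1175 mm².
For a solid circular section, d ≥ √(4A/π) = 38.68 mm.

38.7 mm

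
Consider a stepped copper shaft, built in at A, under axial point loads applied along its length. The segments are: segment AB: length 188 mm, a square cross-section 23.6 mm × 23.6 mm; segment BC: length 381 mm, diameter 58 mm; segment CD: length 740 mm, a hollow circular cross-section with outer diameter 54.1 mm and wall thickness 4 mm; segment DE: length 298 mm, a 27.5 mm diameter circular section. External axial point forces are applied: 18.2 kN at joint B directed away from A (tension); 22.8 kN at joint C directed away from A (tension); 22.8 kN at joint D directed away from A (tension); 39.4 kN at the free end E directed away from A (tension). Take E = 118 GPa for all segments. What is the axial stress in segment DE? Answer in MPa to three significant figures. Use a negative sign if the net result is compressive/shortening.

Internal axial forces (sectioning from the free end, tension +): N_DE = 39.4 kN, N_CD = 62.2 kN, N_BC = 85 kN, N_AB = 103.2 kN.
A_DE = 594 mm².
σ_DE = N_DE/A_DE = 39400/594 = 66.33 MPa.

66.3 MPa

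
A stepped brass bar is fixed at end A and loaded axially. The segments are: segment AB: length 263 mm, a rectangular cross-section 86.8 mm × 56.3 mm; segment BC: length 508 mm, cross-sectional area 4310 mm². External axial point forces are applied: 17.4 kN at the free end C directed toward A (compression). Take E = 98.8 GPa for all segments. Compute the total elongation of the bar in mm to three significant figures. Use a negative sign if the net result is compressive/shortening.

-0.0302 mm

Internal axial forces (sectioning from the free end, tension +): N_BC = -17.4 kN, N_AB = -17.4 kN.
A_AB = 4887 mm².
δ_AB = -17400·263/(4887·98800) = -0.009478 mm
δ_BC = -17400·508/(4310·98800) = -0.02076 mm
δ = Σδ_i = -0.03024 mm.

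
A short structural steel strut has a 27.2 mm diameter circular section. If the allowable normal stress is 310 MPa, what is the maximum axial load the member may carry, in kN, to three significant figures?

180 kN

A = 581.1 mm².
P_max = σ_allow · A = 310 · 581.1 = 180100 N = 180.1 kN.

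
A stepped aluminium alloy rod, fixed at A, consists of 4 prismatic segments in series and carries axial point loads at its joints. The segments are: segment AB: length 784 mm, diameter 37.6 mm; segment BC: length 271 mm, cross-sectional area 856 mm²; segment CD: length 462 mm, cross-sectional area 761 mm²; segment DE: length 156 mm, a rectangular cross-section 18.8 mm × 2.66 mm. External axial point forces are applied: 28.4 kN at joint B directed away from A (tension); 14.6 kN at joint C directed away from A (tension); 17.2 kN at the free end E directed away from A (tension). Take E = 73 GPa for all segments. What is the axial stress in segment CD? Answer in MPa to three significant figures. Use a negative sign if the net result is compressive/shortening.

22.6 MPa

Internal axial forces (sectioning from the free end, tension +): N_DE = 17.2 kN, N_CD = 17.2 kN, N_BC = 31.8 kN, N_AB = 60.2 kN.
σ_CD = N_CD/A_CD = 17200/761 = 22.6 MPa.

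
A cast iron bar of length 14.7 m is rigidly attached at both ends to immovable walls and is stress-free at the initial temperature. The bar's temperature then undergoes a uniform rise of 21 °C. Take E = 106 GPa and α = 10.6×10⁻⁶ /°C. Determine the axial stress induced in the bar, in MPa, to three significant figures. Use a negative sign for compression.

Free thermal expansion αLΔT = 10.6e-6 · 14700 · 21 = 3.272 mm.
The walls impose strain ε = −(3.272)/14700 = -2.2260e-04; σ = Eε = 106000 · -2.2260e-04 = -23.6 MPa.

-23.6 MPa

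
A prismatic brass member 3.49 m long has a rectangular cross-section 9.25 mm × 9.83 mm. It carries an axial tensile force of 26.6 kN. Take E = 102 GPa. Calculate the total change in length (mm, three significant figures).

10.0 mm

A = 90.93 mm².
δ_mech = NL/(AE) = 26600·3490/(90.93·102000) = 10.01 mm.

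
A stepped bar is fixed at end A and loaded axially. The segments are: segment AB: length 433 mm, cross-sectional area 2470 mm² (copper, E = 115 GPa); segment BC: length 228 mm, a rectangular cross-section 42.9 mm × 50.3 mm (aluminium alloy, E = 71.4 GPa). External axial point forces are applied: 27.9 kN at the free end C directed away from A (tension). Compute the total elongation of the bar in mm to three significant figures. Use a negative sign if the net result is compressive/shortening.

0.0838 mm

Internal axial forces (sectioning from the free end, tension +): N_BC = 27.9 kN, N_AB = 27.9 kN.
A_BC = 2158 mm².
δ_AB = 27900·433/(2470·115000) = 0.04253 mm
δ_BC = 27900·228/(2158·71400) = 0.04129 mm
δ = Σδ_i = 0.08382 mm.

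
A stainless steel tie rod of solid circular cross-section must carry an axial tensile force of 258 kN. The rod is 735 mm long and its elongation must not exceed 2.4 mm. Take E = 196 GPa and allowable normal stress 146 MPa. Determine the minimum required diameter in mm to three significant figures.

Required area A ≥ P/σ_allow = 258000/146 = 1767 mm².
For a solid circular section, d ≥ √(4A/π) = 47.43 mm.
Elongation limit: A ≥ PL/(Eδ_allow) = 258000·735/(196000·2.4) = 403.1 mm² ⇒ d ≥ 22.66 mm.
The stress limit governs.

47.4 mm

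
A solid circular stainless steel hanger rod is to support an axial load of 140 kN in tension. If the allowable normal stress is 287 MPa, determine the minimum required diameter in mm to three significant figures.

24.9 mm

Required area A ≥ P/σ_allow = 140000/287 = 487.8 mm².
For a solid circular section, d ≥ √(4A/π) = 24.92 mm.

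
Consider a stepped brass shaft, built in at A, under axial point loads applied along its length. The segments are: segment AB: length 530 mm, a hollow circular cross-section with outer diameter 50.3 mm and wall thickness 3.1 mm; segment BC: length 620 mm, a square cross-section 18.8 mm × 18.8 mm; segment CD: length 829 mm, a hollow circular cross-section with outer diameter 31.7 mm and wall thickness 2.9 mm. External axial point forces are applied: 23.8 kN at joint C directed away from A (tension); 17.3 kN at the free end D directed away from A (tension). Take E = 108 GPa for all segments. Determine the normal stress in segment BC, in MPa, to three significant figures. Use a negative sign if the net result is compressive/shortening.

Internal axial forces (sectioning from the free end, tension +): N_CD = 17.3 kN, N_BC = 41.1 kN, N_AB = 41.1 kN.
A_BC = 353.4 mm².
σ_BC = N_BC/A_BC = 41100/353.4 = 116.3 MPa.

116 MPa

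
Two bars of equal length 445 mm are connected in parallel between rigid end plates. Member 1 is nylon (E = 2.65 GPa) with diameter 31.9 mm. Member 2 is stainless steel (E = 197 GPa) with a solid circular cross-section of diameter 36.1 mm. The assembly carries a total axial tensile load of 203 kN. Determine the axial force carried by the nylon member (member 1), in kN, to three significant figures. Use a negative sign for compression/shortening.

A_1 = 799.2 mm².
A_2 = 1024 mm².
Equal strain + equilibrium ⇒ each member carries load in proportion to AE: A₁E₁ = 2118000 N, A₂E₂ = 201600000 N, ΣAE = 203800000 N.
F₁ = P·A₁E₁/ΣAE = 203000·2118000/203800000 = 2110 N.

2.11 kN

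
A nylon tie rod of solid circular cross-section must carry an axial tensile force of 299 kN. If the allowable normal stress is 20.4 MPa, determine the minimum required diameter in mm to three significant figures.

137 mm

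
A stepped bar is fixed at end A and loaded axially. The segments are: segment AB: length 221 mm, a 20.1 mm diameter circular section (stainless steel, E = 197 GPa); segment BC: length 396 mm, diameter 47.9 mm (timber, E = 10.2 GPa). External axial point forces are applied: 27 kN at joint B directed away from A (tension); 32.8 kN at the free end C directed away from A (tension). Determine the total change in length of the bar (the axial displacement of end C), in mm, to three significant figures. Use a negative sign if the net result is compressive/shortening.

Internal axial forces (sectioning from the free end, tension +): N_BC = 32.8 kN, N_AB = 59.8 kN.
A_AB = 317.3 mm².
A_BC = 1802 mm².
δ_AB = 59800·221/(317.3·197000) = 0.2114 mm
δ_BC = 32800·396/(1802·10200) = 0.7067 mm
δ = Σδ_i = 0.9181 mm.

0.918 mm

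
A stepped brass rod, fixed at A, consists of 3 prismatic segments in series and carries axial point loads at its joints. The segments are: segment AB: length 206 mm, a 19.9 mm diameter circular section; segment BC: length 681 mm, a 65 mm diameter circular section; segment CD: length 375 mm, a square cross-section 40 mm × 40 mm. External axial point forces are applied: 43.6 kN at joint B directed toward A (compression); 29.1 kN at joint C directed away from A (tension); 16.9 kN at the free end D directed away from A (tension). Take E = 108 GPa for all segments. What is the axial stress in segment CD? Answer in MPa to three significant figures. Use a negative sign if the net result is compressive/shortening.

10.6 MPa

Internal axial forces (sectioning from the free end, tension +): N_CD = 16.9 kN, N_BC = 46 kN, N_AB = 2.4 kN.
A_CD = 1600 mm².
σ_CD = N_CD/A_CD = 16900/1600 = 10.56 MPa.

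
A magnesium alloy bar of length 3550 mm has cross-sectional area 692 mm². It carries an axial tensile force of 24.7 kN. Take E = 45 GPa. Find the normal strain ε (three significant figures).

σ = N/A = 35.69 MPa; ε = σ/E = 35.69/45000 = 7.932e-04.

7.93e-04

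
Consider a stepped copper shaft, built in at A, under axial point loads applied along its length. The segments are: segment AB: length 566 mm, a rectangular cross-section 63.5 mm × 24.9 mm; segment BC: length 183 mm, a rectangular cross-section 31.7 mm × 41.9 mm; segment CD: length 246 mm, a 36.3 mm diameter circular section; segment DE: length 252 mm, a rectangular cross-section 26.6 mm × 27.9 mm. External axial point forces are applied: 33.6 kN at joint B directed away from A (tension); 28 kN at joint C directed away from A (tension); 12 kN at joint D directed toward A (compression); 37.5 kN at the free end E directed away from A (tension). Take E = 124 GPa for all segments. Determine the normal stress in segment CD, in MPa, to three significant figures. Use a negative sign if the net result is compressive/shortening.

Internal axial forces (sectioning from the free end, tension +): N_DE = 37.5 kN, N_CD = 25.5 kN, N_BC = 53.5 kN, N_AB = 87.1 kN.
A_CD = 1035 mm².
σ_CD = N_CD/A_CD = 25500/1035 = 24.64 MPa.

24.6 MPa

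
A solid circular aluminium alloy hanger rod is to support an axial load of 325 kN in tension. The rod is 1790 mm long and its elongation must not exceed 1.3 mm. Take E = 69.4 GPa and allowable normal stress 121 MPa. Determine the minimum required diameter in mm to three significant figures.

90.6 mm

Required area A ≥ P/σ_allow = 325000/121 = 2686 mm².
For a solid circular section, d ≥ √(4A/π) = 58.48 mm.
Elongation limit: A ≥ PL/(Eδ_allow) = 325000·1790/(69400·1.3) = 6448 mm² ⇒ d ≥ 90.61 mm.
The elongation limit governs.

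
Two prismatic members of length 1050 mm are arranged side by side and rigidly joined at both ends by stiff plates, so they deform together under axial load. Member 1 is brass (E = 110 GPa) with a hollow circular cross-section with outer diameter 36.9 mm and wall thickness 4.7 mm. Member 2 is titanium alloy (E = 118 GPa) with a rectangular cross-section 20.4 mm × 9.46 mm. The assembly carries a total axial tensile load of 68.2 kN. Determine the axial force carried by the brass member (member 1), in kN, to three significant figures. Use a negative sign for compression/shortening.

A_1 = 475.4 mm².
A_2 = 193 mm².
Equal strain + equilibrium ⇒ each member carries load in proportion to AE: A₁E₁ = 52300000 N, A₂E₂ = 22770000 N, ΣAE = 75070000 N.
F₁ = P·A₁E₁/ΣAE = 68200·52300000/75070000 = 47510 N.

47.5 kN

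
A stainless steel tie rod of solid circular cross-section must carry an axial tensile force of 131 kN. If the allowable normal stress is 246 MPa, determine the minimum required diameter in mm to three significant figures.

26.0 mm

Required area A ≥ P/σ_allow = 131000/246 = 532.5 mm².
For a solid circular section, d ≥ √(4A/π) = 26.04 mm.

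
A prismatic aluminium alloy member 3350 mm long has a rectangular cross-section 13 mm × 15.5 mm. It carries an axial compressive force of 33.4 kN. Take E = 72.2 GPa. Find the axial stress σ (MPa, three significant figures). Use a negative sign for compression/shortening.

-166 MPa

A = 201.5 mm².
σ = N/A = -33400/201.5 = -165.8 MPa.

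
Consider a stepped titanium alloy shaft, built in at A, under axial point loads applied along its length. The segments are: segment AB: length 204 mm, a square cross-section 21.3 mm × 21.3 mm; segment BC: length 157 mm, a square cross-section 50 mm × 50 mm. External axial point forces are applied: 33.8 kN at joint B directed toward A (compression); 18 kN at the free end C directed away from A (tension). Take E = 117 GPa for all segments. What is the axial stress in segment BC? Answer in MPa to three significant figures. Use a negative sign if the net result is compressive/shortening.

7.20 MPa

Internal axial forces (sectioning from the free end, tension +): N_BC = 18 kN, N_AB = -15.8 kN.
A_BC = 2500 mm².
σ_BC = N_BC/A_BC = 18000/2500 = 7.2 MPa.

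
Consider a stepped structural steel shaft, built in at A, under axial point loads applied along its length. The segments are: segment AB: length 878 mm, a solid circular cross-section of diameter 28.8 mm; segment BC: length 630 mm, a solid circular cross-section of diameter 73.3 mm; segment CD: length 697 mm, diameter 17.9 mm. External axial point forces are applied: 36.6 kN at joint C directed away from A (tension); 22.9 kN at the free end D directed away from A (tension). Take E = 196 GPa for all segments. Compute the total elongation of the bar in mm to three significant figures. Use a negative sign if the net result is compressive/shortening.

0.778 mm

Internal axial forces (sectioning from the free end, tension +): N_CD = 22.9 kN, N_BC = 59.5 kN, N_AB = 59.5 kN.
A_AB = 651.4 mm².
A_BC = 4220 mm².
A_CD = 251.6 mm².
δ_AB = 59500·878/(651.4·196000) = 0.4091 mm
δ_BC = 59500·630/(4220·196000) = 0.04532 mm
δ_CD = 22900·697/(251.6·196000) = 0.3236 mm
δ = Σδ_i = 0.7781 mm.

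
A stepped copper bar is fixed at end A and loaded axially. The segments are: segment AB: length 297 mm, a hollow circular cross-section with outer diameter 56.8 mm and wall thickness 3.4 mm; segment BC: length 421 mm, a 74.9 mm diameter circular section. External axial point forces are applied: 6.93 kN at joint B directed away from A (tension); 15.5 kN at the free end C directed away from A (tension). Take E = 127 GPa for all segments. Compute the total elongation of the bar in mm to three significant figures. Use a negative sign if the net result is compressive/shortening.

0.104 mm

Internal axial forces (sectioning from the free end, tension +): N_BC = 15.5 kN, N_AB = 22.43 kN.
A_AB = 570.4 mm².
A_BC = 4406 mm².
δ_AB = 22430·297/(570.4·127000) = 0.09196 mm
δ_BC = 15500·421/(4406·127000) = 0.01166 mm
δ = Σδ_i = 0.1036 mm.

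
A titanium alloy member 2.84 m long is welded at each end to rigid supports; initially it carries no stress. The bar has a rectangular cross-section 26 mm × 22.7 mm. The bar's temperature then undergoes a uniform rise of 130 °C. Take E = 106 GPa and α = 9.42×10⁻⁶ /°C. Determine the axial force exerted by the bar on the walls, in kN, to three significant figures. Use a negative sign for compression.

Free thermal expansion αLΔT = 9.42e-6 · 2840 · 130 = 3.478 mm.
The walls impose strain ε = −(3.478)/2840 = -1.2246e-03; σ = Eε = 106000 · -1.2246e-03 = -129.8 MPa.
Wall reaction R = σ·A = -129.8·590.2 = -76610 N = -76.61 kN.

-76.6 kN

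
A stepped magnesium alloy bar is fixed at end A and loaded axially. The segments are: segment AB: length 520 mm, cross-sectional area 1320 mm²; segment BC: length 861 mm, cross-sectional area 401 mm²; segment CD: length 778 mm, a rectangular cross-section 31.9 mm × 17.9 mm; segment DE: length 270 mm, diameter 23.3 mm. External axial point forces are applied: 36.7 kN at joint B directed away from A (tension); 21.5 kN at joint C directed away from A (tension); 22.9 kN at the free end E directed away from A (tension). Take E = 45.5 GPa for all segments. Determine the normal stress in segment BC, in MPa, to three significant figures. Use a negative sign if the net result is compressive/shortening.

Internal axial forces (sectioning from the free end, tension +): N_DE = 22.9 kN, N_CD = 22.9 kN, N_BC = 44.4 kN, N_AB = 81.1 kN.
σ_BC = N_BC/A_BC = 44400/401 = 110.7 MPa.

111 MPa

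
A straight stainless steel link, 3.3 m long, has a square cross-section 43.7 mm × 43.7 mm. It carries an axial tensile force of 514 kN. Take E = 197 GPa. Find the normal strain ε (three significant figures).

0.00137

A = 1910 mm².
σ = N/A = 269.2 MPa; ε = σ/E = 269.2/197000 = 1.366e-03.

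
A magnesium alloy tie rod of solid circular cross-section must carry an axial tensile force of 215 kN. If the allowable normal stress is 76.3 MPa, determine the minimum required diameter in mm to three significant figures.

Required area A ≥ P/σ_allow = 215000/76.3 = 2818 mm².
For a solid circular section, d ≥ √(4A/π) = 59.9 mm.

59.9 mm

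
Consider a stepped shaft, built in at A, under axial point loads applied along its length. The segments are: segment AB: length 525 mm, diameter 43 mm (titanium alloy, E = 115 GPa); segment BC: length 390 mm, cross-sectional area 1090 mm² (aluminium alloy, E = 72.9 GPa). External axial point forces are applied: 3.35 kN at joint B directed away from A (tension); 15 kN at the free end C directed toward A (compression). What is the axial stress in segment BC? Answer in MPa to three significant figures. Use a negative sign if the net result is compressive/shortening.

Internal axial forces (sectioning from the free end, tension +): N_BC = -15 kN, N_AB = -11.65 kN.
σ_BC = N_BC/A_BC = -15000/1090 = -13.76 MPa.

-13.8 MPa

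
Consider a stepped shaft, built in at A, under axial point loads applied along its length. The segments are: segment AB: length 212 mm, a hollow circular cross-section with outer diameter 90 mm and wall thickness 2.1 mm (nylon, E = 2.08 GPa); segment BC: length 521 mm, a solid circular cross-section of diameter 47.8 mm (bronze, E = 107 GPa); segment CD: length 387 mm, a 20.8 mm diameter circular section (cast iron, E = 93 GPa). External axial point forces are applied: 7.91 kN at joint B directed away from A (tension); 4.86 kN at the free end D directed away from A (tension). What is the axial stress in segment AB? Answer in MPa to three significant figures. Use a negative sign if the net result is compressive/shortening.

Internal axial forces (sectioning from the free end, tension +): N_CD = 4.86 kN, N_BC = 4.86 kN, N_AB = 12.77 kN.
A_AB = 579.9 mm².
σ_AB = N_AB/A_AB = 12770/579.9 = 22.02 MPa.

22.0 MPa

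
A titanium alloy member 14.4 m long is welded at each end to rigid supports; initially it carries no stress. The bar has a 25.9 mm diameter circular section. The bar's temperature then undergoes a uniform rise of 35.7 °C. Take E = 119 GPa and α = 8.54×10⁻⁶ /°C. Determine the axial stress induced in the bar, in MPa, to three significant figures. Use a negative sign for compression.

Free thermal expansion αLΔT = 8.54e-6 · 14400 · 35.7 = 4.39 mm.
The walls impose strain ε = −(4.39)/14400 = -3.0488e-04; σ = Eε = 119000 · -3.0488e-04 = -36.28 MPa.

-36.3 MPa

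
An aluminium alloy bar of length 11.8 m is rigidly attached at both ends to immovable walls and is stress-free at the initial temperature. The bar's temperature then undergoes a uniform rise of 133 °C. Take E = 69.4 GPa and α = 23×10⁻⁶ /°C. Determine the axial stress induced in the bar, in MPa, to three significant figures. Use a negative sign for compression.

-212 MPa

Free thermal expansion αLΔT = 23e-6 · 11800 · 133 = 36.1 mm.
The walls impose strain ε = −(36.1)/11800 = -3.0590e-03; σ = Eε = 69400 · -3.0590e-03 = -212.3 MPa.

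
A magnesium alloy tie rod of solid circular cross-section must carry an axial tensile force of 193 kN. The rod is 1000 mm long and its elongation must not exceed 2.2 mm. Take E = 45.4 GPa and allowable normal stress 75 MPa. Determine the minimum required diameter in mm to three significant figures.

57.2 mm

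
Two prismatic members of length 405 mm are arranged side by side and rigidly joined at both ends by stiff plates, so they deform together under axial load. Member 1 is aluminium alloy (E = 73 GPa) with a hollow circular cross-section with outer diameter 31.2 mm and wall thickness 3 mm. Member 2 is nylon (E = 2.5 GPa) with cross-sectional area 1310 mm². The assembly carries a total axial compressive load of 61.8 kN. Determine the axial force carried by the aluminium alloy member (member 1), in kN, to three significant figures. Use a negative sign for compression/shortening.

A_1 = 265.8 mm².
Equal strain + equilibrium ⇒ each member carries load in proportion to AE: A₁E₁ = 19400000 N, A₂E₂ = 3275000 N, ΣAE = 22680000 N.
F₁ = P·A₁E₁/ΣAE = -61800·19400000/22680000 = -52870 N.

-52.9 kN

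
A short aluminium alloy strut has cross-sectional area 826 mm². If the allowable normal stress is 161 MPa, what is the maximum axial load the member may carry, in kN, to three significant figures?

P_max = σ_allow · A = 161 · 826 = 133000 N = 133 kN.

133 kN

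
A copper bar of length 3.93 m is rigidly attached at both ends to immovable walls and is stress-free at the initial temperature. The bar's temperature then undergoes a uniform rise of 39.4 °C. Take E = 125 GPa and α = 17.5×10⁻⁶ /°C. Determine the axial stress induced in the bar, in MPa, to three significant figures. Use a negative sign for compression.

Free thermal expansion αLΔT = 17.5e-6 · 3930 · 39.4 = 2.71 mm.
The walls impose strain ε = −(2.71)/3930 = -6.8950e-04; σ = Eε = 125000 · -6.8950e-04 = -86.19 MPa.

-86.2 MPa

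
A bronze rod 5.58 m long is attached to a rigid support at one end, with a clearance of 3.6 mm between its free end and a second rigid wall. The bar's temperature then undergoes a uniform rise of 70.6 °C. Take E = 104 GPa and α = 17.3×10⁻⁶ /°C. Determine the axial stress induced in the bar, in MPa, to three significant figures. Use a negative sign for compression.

-59.9 MPa

Free thermal expansion αLΔT = 17.3e-6 · 5580 · 70.6 = 6.815 mm.
The walls engage after the gap closes; constrained expansion = 6.815 − 3.6 = 3.215 mm.
The walls impose strain ε = −(3.215)/5580 = -5.7622e-04; σ = Eε = 104000 · -5.7622e-04 = -59.93 MPa.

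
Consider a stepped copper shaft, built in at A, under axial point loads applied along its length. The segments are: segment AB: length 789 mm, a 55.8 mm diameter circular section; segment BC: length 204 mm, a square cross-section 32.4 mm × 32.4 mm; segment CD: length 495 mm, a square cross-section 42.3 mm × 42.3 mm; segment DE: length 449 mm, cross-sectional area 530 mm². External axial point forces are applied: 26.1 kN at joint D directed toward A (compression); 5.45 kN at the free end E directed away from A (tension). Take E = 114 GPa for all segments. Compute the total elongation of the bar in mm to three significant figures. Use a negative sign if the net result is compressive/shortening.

-0.103 mm

Internal axial forces (sectioning from the free end, tension +): N_DE = 5.45 kN, N_CD = -20.65 kN, N_BC = -20.65 kN, N_AB = -20.65 kN.
A_AB = 2445 mm².
A_BC = 1050 mm².
A_CD = 1789 mm².
δ_AB = -20650·789/(2445·114000) = -0.05844 mm
δ_BC = -20650·204/(1050·114000) = -0.0352 mm
δ_CD = -20650·495/(1789·114000) = -0.05011 mm
δ_DE = 5450·449/(530·114000) = 0.0405 mm
δ = Σδ_i = -0.1033 mm.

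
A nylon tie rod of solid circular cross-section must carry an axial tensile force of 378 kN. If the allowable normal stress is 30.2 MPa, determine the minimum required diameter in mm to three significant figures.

126 mm

Required area A ≥ P/σ_allow = 378000/30.2 = 12520 mm².
For a solid circular section, d ≥ √(4A/π) = 126.2 mm.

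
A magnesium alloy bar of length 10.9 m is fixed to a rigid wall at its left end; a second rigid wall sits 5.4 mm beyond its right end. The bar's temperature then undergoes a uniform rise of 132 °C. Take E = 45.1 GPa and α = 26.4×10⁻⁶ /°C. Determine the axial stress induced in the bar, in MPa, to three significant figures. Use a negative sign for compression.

Free thermal expansion αLΔT = 26.4e-6 · 10900 · 132 = 37.98 mm.
The walls engage after the gap closes; constrained expansion = 37.98 − 5.4 = 32.58 mm.
The walls impose strain ε = −(32.58)/10900 = -2.9894e-03; σ = Eε = 45100 · -2.9894e-03 = -134.8 MPa.

-135 MPa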